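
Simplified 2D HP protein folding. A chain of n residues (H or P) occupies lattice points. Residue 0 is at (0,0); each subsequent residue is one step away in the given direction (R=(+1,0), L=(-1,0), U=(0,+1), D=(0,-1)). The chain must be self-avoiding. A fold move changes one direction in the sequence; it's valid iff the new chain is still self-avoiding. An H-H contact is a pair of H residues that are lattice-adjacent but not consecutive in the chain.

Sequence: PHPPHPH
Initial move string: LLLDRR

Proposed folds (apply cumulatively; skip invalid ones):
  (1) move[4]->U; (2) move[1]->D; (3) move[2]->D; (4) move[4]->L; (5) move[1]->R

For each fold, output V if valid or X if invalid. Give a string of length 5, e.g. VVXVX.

Answer: XVVXX

Derivation:
Initial: LLLDRR -> [(0, 0), (-1, 0), (-2, 0), (-3, 0), (-3, -1), (-2, -1), (-1, -1)]
Fold 1: move[4]->U => LLLDUR INVALID (collision), skipped
Fold 2: move[1]->D => LDLDRR VALID
Fold 3: move[2]->D => LDDDRR VALID
Fold 4: move[4]->L => LDDDLR INVALID (collision), skipped
Fold 5: move[1]->R => LRDDRR INVALID (collision), skipped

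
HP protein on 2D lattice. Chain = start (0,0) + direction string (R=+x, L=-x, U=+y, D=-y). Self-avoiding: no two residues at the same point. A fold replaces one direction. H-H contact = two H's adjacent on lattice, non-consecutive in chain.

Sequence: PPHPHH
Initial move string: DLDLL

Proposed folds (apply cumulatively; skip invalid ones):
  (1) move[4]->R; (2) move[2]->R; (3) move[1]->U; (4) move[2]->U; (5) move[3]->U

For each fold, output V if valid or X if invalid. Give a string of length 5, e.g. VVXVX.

Answer: XXXVV

Derivation:
Initial: DLDLL -> [(0, 0), (0, -1), (-1, -1), (-1, -2), (-2, -2), (-3, -2)]
Fold 1: move[4]->R => DLDLR INVALID (collision), skipped
Fold 2: move[2]->R => DLRLL INVALID (collision), skipped
Fold 3: move[1]->U => DUDLL INVALID (collision), skipped
Fold 4: move[2]->U => DLULL VALID
Fold 5: move[3]->U => DLUUL VALID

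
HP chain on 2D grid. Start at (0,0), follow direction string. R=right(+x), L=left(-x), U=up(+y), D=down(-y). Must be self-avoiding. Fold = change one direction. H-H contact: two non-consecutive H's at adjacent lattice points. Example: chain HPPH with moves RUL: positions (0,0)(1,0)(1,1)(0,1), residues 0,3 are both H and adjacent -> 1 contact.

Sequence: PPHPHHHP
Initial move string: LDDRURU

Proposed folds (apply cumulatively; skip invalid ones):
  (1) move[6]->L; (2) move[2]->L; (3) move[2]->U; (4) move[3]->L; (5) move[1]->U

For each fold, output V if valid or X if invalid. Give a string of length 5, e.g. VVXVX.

Initial: LDDRURU -> [(0, 0), (-1, 0), (-1, -1), (-1, -2), (0, -2), (0, -1), (1, -1), (1, 0)]
Fold 1: move[6]->L => LDDRURL INVALID (collision), skipped
Fold 2: move[2]->L => LDLRURU INVALID (collision), skipped
Fold 3: move[2]->U => LDURURU INVALID (collision), skipped
Fold 4: move[3]->L => LDDLURU INVALID (collision), skipped
Fold 5: move[1]->U => LUDRURU INVALID (collision), skipped

Answer: XXXXX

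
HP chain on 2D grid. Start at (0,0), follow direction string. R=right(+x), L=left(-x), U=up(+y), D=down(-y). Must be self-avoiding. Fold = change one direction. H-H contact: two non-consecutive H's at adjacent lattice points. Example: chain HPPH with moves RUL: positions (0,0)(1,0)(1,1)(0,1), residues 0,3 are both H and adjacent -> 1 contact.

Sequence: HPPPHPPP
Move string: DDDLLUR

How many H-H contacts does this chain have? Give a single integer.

Positions: [(0, 0), (0, -1), (0, -2), (0, -3), (-1, -3), (-2, -3), (-2, -2), (-1, -2)]
No H-H contacts found.

Answer: 0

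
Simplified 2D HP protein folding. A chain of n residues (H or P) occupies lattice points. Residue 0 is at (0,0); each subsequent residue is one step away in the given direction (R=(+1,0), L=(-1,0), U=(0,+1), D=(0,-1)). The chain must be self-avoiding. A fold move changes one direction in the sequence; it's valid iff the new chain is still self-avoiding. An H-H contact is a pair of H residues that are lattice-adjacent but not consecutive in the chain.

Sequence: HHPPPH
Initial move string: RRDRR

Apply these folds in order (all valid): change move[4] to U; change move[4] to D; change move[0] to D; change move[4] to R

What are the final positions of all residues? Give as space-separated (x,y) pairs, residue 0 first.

Initial moves: RRDRR
Fold: move[4]->U => RRDRU (positions: [(0, 0), (1, 0), (2, 0), (2, -1), (3, -1), (3, 0)])
Fold: move[4]->D => RRDRD (positions: [(0, 0), (1, 0), (2, 0), (2, -1), (3, -1), (3, -2)])
Fold: move[0]->D => DRDRD (positions: [(0, 0), (0, -1), (1, -1), (1, -2), (2, -2), (2, -3)])
Fold: move[4]->R => DRDRR (positions: [(0, 0), (0, -1), (1, -1), (1, -2), (2, -2), (3, -2)])

Answer: (0,0) (0,-1) (1,-1) (1,-2) (2,-2) (3,-2)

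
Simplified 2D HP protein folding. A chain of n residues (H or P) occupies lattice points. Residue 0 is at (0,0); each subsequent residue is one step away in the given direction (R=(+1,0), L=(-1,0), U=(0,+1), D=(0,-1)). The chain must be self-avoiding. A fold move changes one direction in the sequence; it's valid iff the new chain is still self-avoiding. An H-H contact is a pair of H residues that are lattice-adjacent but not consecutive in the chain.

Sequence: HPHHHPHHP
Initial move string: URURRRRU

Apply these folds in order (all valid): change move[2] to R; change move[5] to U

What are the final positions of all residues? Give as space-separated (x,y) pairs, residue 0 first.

Initial moves: URURRRRU
Fold: move[2]->R => URRRRRRU (positions: [(0, 0), (0, 1), (1, 1), (2, 1), (3, 1), (4, 1), (5, 1), (6, 1), (6, 2)])
Fold: move[5]->U => URRRRURU (positions: [(0, 0), (0, 1), (1, 1), (2, 1), (3, 1), (4, 1), (4, 2), (5, 2), (5, 3)])

Answer: (0,0) (0,1) (1,1) (2,1) (3,1) (4,1) (4,2) (5,2) (5,3)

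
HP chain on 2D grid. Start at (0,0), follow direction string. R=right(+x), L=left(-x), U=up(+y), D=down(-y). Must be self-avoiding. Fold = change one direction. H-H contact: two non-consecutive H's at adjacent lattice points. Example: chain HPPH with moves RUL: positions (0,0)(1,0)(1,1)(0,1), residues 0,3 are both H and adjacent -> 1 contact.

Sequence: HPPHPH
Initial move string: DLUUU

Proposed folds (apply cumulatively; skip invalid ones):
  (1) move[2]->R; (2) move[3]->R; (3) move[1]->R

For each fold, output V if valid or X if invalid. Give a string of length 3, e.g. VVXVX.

Initial: DLUUU -> [(0, 0), (0, -1), (-1, -1), (-1, 0), (-1, 1), (-1, 2)]
Fold 1: move[2]->R => DLRUU INVALID (collision), skipped
Fold 2: move[3]->R => DLURU INVALID (collision), skipped
Fold 3: move[1]->R => DRUUU VALID

Answer: XXV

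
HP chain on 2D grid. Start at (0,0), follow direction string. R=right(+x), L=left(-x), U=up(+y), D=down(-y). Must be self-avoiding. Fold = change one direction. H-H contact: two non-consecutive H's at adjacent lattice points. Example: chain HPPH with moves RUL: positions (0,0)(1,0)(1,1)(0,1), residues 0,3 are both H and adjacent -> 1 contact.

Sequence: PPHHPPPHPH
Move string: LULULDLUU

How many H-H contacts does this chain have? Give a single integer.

Positions: [(0, 0), (-1, 0), (-1, 1), (-2, 1), (-2, 2), (-3, 2), (-3, 1), (-4, 1), (-4, 2), (-4, 3)]
No H-H contacts found.

Answer: 0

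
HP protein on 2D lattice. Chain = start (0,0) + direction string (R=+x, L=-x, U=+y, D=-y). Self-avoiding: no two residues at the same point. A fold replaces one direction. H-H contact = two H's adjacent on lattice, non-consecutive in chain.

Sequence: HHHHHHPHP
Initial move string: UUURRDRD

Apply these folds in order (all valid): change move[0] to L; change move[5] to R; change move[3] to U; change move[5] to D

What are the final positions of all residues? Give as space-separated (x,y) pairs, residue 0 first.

Initial moves: UUURRDRD
Fold: move[0]->L => LUURRDRD (positions: [(0, 0), (-1, 0), (-1, 1), (-1, 2), (0, 2), (1, 2), (1, 1), (2, 1), (2, 0)])
Fold: move[5]->R => LUURRRRD (positions: [(0, 0), (-1, 0), (-1, 1), (-1, 2), (0, 2), (1, 2), (2, 2), (3, 2), (3, 1)])
Fold: move[3]->U => LUUURRRD (positions: [(0, 0), (-1, 0), (-1, 1), (-1, 2), (-1, 3), (0, 3), (1, 3), (2, 3), (2, 2)])
Fold: move[5]->D => LUUURDRD (positions: [(0, 0), (-1, 0), (-1, 1), (-1, 2), (-1, 3), (0, 3), (0, 2), (1, 2), (1, 1)])

Answer: (0,0) (-1,0) (-1,1) (-1,2) (-1,3) (0,3) (0,2) (1,2) (1,1)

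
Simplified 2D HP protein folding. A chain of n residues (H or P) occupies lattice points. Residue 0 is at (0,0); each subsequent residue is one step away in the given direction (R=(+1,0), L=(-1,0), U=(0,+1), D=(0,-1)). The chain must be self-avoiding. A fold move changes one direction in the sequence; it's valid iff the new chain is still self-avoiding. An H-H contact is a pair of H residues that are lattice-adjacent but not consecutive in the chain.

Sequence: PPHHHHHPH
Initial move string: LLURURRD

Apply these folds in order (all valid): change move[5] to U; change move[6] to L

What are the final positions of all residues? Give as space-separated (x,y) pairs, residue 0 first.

Initial moves: LLURURRD
Fold: move[5]->U => LLURUURD (positions: [(0, 0), (-1, 0), (-2, 0), (-2, 1), (-1, 1), (-1, 2), (-1, 3), (0, 3), (0, 2)])
Fold: move[6]->L => LLURUULD (positions: [(0, 0), (-1, 0), (-2, 0), (-2, 1), (-1, 1), (-1, 2), (-1, 3), (-2, 3), (-2, 2)])

Answer: (0,0) (-1,0) (-2,0) (-2,1) (-1,1) (-1,2) (-1,3) (-2,3) (-2,2)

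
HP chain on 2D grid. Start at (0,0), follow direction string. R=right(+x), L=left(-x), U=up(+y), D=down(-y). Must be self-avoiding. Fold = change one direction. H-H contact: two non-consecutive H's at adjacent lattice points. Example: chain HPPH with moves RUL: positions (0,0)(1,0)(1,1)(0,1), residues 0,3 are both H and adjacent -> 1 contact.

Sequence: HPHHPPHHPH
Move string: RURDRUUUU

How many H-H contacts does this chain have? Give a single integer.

Positions: [(0, 0), (1, 0), (1, 1), (2, 1), (2, 0), (3, 0), (3, 1), (3, 2), (3, 3), (3, 4)]
H-H contact: residue 3 @(2,1) - residue 6 @(3, 1)

Answer: 1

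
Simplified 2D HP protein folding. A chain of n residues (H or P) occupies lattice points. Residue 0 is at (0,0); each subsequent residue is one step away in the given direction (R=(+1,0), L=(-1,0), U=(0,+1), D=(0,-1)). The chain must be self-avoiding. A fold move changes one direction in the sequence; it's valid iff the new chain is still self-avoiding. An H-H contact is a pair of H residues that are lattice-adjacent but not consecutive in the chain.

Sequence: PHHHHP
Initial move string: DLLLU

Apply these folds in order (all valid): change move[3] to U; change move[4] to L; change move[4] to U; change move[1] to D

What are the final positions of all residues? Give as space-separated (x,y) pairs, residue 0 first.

Initial moves: DLLLU
Fold: move[3]->U => DLLUU (positions: [(0, 0), (0, -1), (-1, -1), (-2, -1), (-2, 0), (-2, 1)])
Fold: move[4]->L => DLLUL (positions: [(0, 0), (0, -1), (-1, -1), (-2, -1), (-2, 0), (-3, 0)])
Fold: move[4]->U => DLLUU (positions: [(0, 0), (0, -1), (-1, -1), (-2, -1), (-2, 0), (-2, 1)])
Fold: move[1]->D => DDLUU (positions: [(0, 0), (0, -1), (0, -2), (-1, -2), (-1, -1), (-1, 0)])

Answer: (0,0) (0,-1) (0,-2) (-1,-2) (-1,-1) (-1,0)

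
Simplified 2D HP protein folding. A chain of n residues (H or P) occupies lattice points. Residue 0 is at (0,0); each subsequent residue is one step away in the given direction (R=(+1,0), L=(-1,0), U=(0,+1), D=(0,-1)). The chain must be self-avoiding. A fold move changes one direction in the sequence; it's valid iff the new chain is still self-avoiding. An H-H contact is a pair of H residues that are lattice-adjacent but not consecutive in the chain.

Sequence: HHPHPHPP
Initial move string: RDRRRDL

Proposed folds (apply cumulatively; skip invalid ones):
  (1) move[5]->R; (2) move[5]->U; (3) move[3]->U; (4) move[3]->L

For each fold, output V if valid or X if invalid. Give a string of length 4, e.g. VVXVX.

Initial: RDRRRDL -> [(0, 0), (1, 0), (1, -1), (2, -1), (3, -1), (4, -1), (4, -2), (3, -2)]
Fold 1: move[5]->R => RDRRRRL INVALID (collision), skipped
Fold 2: move[5]->U => RDRRRUL VALID
Fold 3: move[3]->U => RDRURUL VALID
Fold 4: move[3]->L => RDRLRUL INVALID (collision), skipped

Answer: XVVX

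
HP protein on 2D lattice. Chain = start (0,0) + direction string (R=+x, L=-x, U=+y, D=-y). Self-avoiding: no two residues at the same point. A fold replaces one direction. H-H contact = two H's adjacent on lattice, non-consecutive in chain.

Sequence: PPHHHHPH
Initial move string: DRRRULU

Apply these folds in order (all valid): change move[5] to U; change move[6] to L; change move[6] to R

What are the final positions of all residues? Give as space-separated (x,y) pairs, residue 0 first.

Answer: (0,0) (0,-1) (1,-1) (2,-1) (3,-1) (3,0) (3,1) (4,1)

Derivation:
Initial moves: DRRRULU
Fold: move[5]->U => DRRRUUU (positions: [(0, 0), (0, -1), (1, -1), (2, -1), (3, -1), (3, 0), (3, 1), (3, 2)])
Fold: move[6]->L => DRRRUUL (positions: [(0, 0), (0, -1), (1, -1), (2, -1), (3, -1), (3, 0), (3, 1), (2, 1)])
Fold: move[6]->R => DRRRUUR (positions: [(0, 0), (0, -1), (1, -1), (2, -1), (3, -1), (3, 0), (3, 1), (4, 1)])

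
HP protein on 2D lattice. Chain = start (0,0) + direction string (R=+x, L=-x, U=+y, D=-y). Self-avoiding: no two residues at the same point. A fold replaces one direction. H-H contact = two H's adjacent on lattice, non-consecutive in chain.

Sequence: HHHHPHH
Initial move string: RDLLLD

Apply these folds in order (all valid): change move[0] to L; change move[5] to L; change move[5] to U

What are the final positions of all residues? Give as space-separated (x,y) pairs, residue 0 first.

Initial moves: RDLLLD
Fold: move[0]->L => LDLLLD (positions: [(0, 0), (-1, 0), (-1, -1), (-2, -1), (-3, -1), (-4, -1), (-4, -2)])
Fold: move[5]->L => LDLLLL (positions: [(0, 0), (-1, 0), (-1, -1), (-2, -1), (-3, -1), (-4, -1), (-5, -1)])
Fold: move[5]->U => LDLLLU (positions: [(0, 0), (-1, 0), (-1, -1), (-2, -1), (-3, -1), (-4, -1), (-4, 0)])

Answer: (0,0) (-1,0) (-1,-1) (-2,-1) (-3,-1) (-4,-1) (-4,0)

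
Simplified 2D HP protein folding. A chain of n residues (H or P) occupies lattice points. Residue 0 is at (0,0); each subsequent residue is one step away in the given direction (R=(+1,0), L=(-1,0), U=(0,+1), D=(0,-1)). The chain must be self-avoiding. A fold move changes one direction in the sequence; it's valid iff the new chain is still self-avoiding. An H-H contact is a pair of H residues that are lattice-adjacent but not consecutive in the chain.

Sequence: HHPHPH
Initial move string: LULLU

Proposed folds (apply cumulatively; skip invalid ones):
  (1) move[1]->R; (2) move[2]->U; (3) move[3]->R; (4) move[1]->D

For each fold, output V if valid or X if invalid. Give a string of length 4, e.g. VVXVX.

Initial: LULLU -> [(0, 0), (-1, 0), (-1, 1), (-2, 1), (-3, 1), (-3, 2)]
Fold 1: move[1]->R => LRLLU INVALID (collision), skipped
Fold 2: move[2]->U => LUULU VALID
Fold 3: move[3]->R => LUURU VALID
Fold 4: move[1]->D => LDURU INVALID (collision), skipped

Answer: XVVX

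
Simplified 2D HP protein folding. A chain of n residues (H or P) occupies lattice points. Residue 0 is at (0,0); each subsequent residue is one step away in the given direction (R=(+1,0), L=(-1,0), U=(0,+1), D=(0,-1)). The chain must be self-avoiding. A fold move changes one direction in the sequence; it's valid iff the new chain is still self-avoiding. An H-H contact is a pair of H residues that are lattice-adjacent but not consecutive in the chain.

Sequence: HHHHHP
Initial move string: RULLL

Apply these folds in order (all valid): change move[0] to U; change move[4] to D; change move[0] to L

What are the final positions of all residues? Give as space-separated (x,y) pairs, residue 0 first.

Answer: (0,0) (-1,0) (-1,1) (-2,1) (-3,1) (-3,0)

Derivation:
Initial moves: RULLL
Fold: move[0]->U => UULLL (positions: [(0, 0), (0, 1), (0, 2), (-1, 2), (-2, 2), (-3, 2)])
Fold: move[4]->D => UULLD (positions: [(0, 0), (0, 1), (0, 2), (-1, 2), (-2, 2), (-2, 1)])
Fold: move[0]->L => LULLD (positions: [(0, 0), (-1, 0), (-1, 1), (-2, 1), (-3, 1), (-3, 0)])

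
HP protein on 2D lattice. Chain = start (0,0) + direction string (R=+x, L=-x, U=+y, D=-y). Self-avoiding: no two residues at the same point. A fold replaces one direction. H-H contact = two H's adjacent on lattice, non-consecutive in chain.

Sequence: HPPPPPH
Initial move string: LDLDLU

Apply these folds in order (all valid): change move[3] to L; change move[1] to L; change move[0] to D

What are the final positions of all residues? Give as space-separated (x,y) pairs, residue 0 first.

Initial moves: LDLDLU
Fold: move[3]->L => LDLLLU (positions: [(0, 0), (-1, 0), (-1, -1), (-2, -1), (-3, -1), (-4, -1), (-4, 0)])
Fold: move[1]->L => LLLLLU (positions: [(0, 0), (-1, 0), (-2, 0), (-3, 0), (-4, 0), (-5, 0), (-5, 1)])
Fold: move[0]->D => DLLLLU (positions: [(0, 0), (0, -1), (-1, -1), (-2, -1), (-3, -1), (-4, -1), (-4, 0)])

Answer: (0,0) (0,-1) (-1,-1) (-2,-1) (-3,-1) (-4,-1) (-4,0)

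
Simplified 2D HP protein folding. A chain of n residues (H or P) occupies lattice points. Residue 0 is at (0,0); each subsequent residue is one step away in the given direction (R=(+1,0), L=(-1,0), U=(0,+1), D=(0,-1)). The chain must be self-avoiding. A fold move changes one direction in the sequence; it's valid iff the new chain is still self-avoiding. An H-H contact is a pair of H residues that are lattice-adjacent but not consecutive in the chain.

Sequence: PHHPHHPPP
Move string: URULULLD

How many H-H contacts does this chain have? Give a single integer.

Positions: [(0, 0), (0, 1), (1, 1), (1, 2), (0, 2), (0, 3), (-1, 3), (-2, 3), (-2, 2)]
H-H contact: residue 1 @(0,1) - residue 4 @(0, 2)

Answer: 1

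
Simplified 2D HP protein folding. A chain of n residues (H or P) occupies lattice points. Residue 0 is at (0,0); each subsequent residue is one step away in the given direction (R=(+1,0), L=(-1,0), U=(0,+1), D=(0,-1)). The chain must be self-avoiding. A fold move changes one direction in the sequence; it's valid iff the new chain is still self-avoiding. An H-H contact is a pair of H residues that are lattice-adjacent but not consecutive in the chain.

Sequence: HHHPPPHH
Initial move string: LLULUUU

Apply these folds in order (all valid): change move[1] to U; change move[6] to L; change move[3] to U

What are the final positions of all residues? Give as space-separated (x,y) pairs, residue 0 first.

Initial moves: LLULUUU
Fold: move[1]->U => LUULUUU (positions: [(0, 0), (-1, 0), (-1, 1), (-1, 2), (-2, 2), (-2, 3), (-2, 4), (-2, 5)])
Fold: move[6]->L => LUULUUL (positions: [(0, 0), (-1, 0), (-1, 1), (-1, 2), (-2, 2), (-2, 3), (-2, 4), (-3, 4)])
Fold: move[3]->U => LUUUUUL (positions: [(0, 0), (-1, 0), (-1, 1), (-1, 2), (-1, 3), (-1, 4), (-1, 5), (-2, 5)])

Answer: (0,0) (-1,0) (-1,1) (-1,2) (-1,3) (-1,4) (-1,5) (-2,5)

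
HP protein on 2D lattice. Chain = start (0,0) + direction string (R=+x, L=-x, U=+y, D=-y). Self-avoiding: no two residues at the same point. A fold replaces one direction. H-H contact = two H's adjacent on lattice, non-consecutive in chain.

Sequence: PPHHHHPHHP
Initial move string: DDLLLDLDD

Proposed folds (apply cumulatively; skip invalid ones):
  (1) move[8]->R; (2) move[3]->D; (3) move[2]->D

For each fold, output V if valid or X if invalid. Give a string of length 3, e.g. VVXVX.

Answer: VVV

Derivation:
Initial: DDLLLDLDD -> [(0, 0), (0, -1), (0, -2), (-1, -2), (-2, -2), (-3, -2), (-3, -3), (-4, -3), (-4, -4), (-4, -5)]
Fold 1: move[8]->R => DDLLLDLDR VALID
Fold 2: move[3]->D => DDLDLDLDR VALID
Fold 3: move[2]->D => DDDDLDLDR VALID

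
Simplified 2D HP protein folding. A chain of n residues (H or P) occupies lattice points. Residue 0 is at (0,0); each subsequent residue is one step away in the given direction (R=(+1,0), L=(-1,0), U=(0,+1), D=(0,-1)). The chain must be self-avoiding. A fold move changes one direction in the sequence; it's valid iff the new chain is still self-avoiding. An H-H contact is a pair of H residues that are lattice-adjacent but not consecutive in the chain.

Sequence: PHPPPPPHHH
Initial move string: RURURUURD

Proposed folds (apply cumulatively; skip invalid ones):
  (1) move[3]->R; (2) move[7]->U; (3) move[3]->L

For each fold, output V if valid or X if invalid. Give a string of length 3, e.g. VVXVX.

Answer: VXX

Derivation:
Initial: RURURUURD -> [(0, 0), (1, 0), (1, 1), (2, 1), (2, 2), (3, 2), (3, 3), (3, 4), (4, 4), (4, 3)]
Fold 1: move[3]->R => RURRRUURD VALID
Fold 2: move[7]->U => RURRRUUUD INVALID (collision), skipped
Fold 3: move[3]->L => RURLRUURD INVALID (collision), skipped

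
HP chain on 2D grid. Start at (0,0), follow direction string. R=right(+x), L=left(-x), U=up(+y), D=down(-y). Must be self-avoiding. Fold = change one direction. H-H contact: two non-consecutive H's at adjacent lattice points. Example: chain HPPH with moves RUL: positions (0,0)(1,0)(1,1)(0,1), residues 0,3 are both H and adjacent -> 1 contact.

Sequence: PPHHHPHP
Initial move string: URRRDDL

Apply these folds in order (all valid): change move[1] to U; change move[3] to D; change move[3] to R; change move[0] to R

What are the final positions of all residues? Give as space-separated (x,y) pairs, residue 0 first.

Answer: (0,0) (1,0) (1,1) (2,1) (3,1) (3,0) (3,-1) (2,-1)

Derivation:
Initial moves: URRRDDL
Fold: move[1]->U => UURRDDL (positions: [(0, 0), (0, 1), (0, 2), (1, 2), (2, 2), (2, 1), (2, 0), (1, 0)])
Fold: move[3]->D => UURDDDL (positions: [(0, 0), (0, 1), (0, 2), (1, 2), (1, 1), (1, 0), (1, -1), (0, -1)])
Fold: move[3]->R => UURRDDL (positions: [(0, 0), (0, 1), (0, 2), (1, 2), (2, 2), (2, 1), (2, 0), (1, 0)])
Fold: move[0]->R => RURRDDL (positions: [(0, 0), (1, 0), (1, 1), (2, 1), (3, 1), (3, 0), (3, -1), (2, -1)])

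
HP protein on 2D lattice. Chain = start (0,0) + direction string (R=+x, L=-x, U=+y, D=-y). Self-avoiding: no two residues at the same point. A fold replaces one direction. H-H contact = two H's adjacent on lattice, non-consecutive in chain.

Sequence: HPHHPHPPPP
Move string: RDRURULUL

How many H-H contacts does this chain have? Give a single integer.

Positions: [(0, 0), (1, 0), (1, -1), (2, -1), (2, 0), (3, 0), (3, 1), (2, 1), (2, 2), (1, 2)]
No H-H contacts found.

Answer: 0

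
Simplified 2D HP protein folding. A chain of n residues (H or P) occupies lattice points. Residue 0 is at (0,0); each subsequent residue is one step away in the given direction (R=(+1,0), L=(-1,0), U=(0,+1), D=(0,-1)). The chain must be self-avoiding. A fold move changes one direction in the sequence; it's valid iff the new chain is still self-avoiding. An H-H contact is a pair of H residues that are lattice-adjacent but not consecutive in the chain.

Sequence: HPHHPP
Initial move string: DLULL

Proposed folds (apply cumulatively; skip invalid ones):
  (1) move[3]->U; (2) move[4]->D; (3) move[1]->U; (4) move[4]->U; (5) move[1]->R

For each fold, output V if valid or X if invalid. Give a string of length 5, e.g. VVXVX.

Initial: DLULL -> [(0, 0), (0, -1), (-1, -1), (-1, 0), (-2, 0), (-3, 0)]
Fold 1: move[3]->U => DLUUL VALID
Fold 2: move[4]->D => DLUUD INVALID (collision), skipped
Fold 3: move[1]->U => DUUUL INVALID (collision), skipped
Fold 4: move[4]->U => DLUUU VALID
Fold 5: move[1]->R => DRUUU VALID

Answer: VXXVV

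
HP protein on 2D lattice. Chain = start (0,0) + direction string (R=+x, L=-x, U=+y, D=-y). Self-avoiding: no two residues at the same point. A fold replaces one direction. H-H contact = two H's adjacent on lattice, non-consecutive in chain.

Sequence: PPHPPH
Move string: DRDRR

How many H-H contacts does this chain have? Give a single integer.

Positions: [(0, 0), (0, -1), (1, -1), (1, -2), (2, -2), (3, -2)]
No H-H contacts found.

Answer: 0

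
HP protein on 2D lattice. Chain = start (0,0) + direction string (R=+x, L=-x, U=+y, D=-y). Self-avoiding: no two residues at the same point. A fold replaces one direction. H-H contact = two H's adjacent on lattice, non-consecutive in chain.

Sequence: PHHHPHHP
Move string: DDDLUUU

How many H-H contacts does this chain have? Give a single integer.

Answer: 2

Derivation:
Positions: [(0, 0), (0, -1), (0, -2), (0, -3), (-1, -3), (-1, -2), (-1, -1), (-1, 0)]
H-H contact: residue 1 @(0,-1) - residue 6 @(-1, -1)
H-H contact: residue 2 @(0,-2) - residue 5 @(-1, -2)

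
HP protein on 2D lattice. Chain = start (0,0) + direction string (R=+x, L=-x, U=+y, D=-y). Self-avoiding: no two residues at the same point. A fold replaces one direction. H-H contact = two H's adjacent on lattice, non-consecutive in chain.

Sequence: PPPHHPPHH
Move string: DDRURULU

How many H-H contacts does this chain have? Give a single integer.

Answer: 1

Derivation:
Positions: [(0, 0), (0, -1), (0, -2), (1, -2), (1, -1), (2, -1), (2, 0), (1, 0), (1, 1)]
H-H contact: residue 4 @(1,-1) - residue 7 @(1, 0)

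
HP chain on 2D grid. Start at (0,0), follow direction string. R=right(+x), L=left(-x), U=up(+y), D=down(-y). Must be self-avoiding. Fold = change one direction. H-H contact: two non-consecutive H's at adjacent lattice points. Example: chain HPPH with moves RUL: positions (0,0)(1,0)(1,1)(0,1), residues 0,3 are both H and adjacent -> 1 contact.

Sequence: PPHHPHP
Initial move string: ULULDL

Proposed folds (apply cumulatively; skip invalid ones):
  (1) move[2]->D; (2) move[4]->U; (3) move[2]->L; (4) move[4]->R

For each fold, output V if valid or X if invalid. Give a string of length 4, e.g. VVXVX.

Answer: VVVX

Derivation:
Initial: ULULDL -> [(0, 0), (0, 1), (-1, 1), (-1, 2), (-2, 2), (-2, 1), (-3, 1)]
Fold 1: move[2]->D => ULDLDL VALID
Fold 2: move[4]->U => ULDLUL VALID
Fold 3: move[2]->L => ULLLUL VALID
Fold 4: move[4]->R => ULLLRL INVALID (collision), skipped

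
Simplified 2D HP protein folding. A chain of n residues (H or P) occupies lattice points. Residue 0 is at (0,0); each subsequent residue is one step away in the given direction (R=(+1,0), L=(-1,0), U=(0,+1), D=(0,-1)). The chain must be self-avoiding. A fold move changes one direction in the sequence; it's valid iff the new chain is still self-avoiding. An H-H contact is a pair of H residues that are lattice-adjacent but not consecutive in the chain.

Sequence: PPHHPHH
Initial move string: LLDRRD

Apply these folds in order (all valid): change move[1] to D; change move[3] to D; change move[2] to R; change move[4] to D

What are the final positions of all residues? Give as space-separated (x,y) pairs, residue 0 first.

Initial moves: LLDRRD
Fold: move[1]->D => LDDRRD (positions: [(0, 0), (-1, 0), (-1, -1), (-1, -2), (0, -2), (1, -2), (1, -3)])
Fold: move[3]->D => LDDDRD (positions: [(0, 0), (-1, 0), (-1, -1), (-1, -2), (-1, -3), (0, -3), (0, -4)])
Fold: move[2]->R => LDRDRD (positions: [(0, 0), (-1, 0), (-1, -1), (0, -1), (0, -2), (1, -2), (1, -3)])
Fold: move[4]->D => LDRDDD (positions: [(0, 0), (-1, 0), (-1, -1), (0, -1), (0, -2), (0, -3), (0, -4)])

Answer: (0,0) (-1,0) (-1,-1) (0,-1) (0,-2) (0,-3) (0,-4)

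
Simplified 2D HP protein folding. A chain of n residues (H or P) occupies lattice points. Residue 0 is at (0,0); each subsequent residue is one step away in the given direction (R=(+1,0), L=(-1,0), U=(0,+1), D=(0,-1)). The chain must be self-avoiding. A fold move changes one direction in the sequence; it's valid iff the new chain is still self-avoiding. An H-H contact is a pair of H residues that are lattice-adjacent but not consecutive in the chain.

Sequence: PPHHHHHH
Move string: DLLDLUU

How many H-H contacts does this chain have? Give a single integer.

Answer: 1

Derivation:
Positions: [(0, 0), (0, -1), (-1, -1), (-2, -1), (-2, -2), (-3, -2), (-3, -1), (-3, 0)]
H-H contact: residue 3 @(-2,-1) - residue 6 @(-3, -1)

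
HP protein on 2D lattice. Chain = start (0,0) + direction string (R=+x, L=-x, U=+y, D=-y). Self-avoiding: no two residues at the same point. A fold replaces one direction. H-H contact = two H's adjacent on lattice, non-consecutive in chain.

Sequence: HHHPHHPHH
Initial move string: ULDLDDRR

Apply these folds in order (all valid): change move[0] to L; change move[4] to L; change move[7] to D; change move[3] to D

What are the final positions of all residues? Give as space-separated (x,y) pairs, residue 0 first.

Initial moves: ULDLDDRR
Fold: move[0]->L => LLDLDDRR (positions: [(0, 0), (-1, 0), (-2, 0), (-2, -1), (-3, -1), (-3, -2), (-3, -3), (-2, -3), (-1, -3)])
Fold: move[4]->L => LLDLLDRR (positions: [(0, 0), (-1, 0), (-2, 0), (-2, -1), (-3, -1), (-4, -1), (-4, -2), (-3, -2), (-2, -2)])
Fold: move[7]->D => LLDLLDRD (positions: [(0, 0), (-1, 0), (-2, 0), (-2, -1), (-3, -1), (-4, -1), (-4, -2), (-3, -2), (-3, -3)])
Fold: move[3]->D => LLDDLDRD (positions: [(0, 0), (-1, 0), (-2, 0), (-2, -1), (-2, -2), (-3, -2), (-3, -3), (-2, -3), (-2, -4)])

Answer: (0,0) (-1,0) (-2,0) (-2,-1) (-2,-2) (-3,-2) (-3,-3) (-2,-3) (-2,-4)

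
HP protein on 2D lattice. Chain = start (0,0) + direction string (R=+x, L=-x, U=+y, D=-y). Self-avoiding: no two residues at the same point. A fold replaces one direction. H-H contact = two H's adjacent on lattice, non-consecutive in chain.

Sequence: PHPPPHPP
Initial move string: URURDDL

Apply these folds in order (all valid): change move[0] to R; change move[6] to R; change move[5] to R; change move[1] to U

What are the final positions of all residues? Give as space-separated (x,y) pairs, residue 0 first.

Answer: (0,0) (1,0) (1,1) (1,2) (2,2) (2,1) (3,1) (4,1)

Derivation:
Initial moves: URURDDL
Fold: move[0]->R => RRURDDL (positions: [(0, 0), (1, 0), (2, 0), (2, 1), (3, 1), (3, 0), (3, -1), (2, -1)])
Fold: move[6]->R => RRURDDR (positions: [(0, 0), (1, 0), (2, 0), (2, 1), (3, 1), (3, 0), (3, -1), (4, -1)])
Fold: move[5]->R => RRURDRR (positions: [(0, 0), (1, 0), (2, 0), (2, 1), (3, 1), (3, 0), (4, 0), (5, 0)])
Fold: move[1]->U => RUURDRR (positions: [(0, 0), (1, 0), (1, 1), (1, 2), (2, 2), (2, 1), (3, 1), (4, 1)])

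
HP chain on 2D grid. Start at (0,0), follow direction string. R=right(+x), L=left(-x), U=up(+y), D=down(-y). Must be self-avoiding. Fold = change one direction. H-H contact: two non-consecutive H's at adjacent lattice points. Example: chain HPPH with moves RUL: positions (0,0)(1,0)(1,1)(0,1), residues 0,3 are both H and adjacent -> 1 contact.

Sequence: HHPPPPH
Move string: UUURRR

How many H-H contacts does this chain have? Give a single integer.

Answer: 0

Derivation:
Positions: [(0, 0), (0, 1), (0, 2), (0, 3), (1, 3), (2, 3), (3, 3)]
No H-H contacts found.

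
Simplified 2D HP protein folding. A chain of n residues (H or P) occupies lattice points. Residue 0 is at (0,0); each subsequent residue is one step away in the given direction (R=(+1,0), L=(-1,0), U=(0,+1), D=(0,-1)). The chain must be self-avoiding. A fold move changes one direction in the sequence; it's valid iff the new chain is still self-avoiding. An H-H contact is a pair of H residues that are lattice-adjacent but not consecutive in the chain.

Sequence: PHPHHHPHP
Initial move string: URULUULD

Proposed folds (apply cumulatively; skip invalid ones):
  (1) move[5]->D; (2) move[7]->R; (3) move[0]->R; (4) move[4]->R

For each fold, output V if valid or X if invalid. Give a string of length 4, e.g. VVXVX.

Answer: XXVX

Derivation:
Initial: URULUULD -> [(0, 0), (0, 1), (1, 1), (1, 2), (0, 2), (0, 3), (0, 4), (-1, 4), (-1, 3)]
Fold 1: move[5]->D => URULUDLD INVALID (collision), skipped
Fold 2: move[7]->R => URULUULR INVALID (collision), skipped
Fold 3: move[0]->R => RRULUULD VALID
Fold 4: move[4]->R => RRULRULD INVALID (collision), skipped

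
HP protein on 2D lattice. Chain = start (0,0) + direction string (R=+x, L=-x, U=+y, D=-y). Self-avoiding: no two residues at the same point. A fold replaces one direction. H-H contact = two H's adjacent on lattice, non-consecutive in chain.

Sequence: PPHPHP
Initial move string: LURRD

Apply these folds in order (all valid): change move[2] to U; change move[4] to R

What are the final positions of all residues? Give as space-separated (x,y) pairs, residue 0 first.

Answer: (0,0) (-1,0) (-1,1) (-1,2) (0,2) (1,2)

Derivation:
Initial moves: LURRD
Fold: move[2]->U => LUURD (positions: [(0, 0), (-1, 0), (-1, 1), (-1, 2), (0, 2), (0, 1)])
Fold: move[4]->R => LUURR (positions: [(0, 0), (-1, 0), (-1, 1), (-1, 2), (0, 2), (1, 2)])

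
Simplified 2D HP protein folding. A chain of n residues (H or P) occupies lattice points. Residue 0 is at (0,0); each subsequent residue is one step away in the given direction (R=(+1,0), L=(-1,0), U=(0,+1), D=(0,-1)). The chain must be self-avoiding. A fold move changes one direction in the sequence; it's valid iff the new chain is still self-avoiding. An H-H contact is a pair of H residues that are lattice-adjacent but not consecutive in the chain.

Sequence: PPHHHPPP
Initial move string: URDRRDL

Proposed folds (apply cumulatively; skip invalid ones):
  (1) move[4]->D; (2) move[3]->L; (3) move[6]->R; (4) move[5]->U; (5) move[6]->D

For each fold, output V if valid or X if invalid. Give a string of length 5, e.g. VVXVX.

Initial: URDRRDL -> [(0, 0), (0, 1), (1, 1), (1, 0), (2, 0), (3, 0), (3, -1), (2, -1)]
Fold 1: move[4]->D => URDRDDL VALID
Fold 2: move[3]->L => URDLDDL INVALID (collision), skipped
Fold 3: move[6]->R => URDRDDR VALID
Fold 4: move[5]->U => URDRDUR INVALID (collision), skipped
Fold 5: move[6]->D => URDRDDD VALID

Answer: VXVXV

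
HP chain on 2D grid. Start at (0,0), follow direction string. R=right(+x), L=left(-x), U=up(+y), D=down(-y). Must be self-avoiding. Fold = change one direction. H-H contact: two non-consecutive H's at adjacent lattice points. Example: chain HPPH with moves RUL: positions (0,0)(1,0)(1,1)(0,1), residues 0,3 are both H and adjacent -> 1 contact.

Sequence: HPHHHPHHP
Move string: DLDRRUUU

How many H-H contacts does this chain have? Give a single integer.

Positions: [(0, 0), (0, -1), (-1, -1), (-1, -2), (0, -2), (1, -2), (1, -1), (1, 0), (1, 1)]
H-H contact: residue 0 @(0,0) - residue 7 @(1, 0)

Answer: 1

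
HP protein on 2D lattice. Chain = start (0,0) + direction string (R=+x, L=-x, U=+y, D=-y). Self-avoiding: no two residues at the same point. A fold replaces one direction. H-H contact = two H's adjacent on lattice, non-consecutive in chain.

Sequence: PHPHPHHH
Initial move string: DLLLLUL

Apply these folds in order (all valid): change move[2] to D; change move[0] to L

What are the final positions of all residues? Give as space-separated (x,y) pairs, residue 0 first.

Answer: (0,0) (-1,0) (-2,0) (-2,-1) (-3,-1) (-4,-1) (-4,0) (-5,0)

Derivation:
Initial moves: DLLLLUL
Fold: move[2]->D => DLDLLUL (positions: [(0, 0), (0, -1), (-1, -1), (-1, -2), (-2, -2), (-3, -2), (-3, -1), (-4, -1)])
Fold: move[0]->L => LLDLLUL (positions: [(0, 0), (-1, 0), (-2, 0), (-2, -1), (-3, -1), (-4, -1), (-4, 0), (-5, 0)])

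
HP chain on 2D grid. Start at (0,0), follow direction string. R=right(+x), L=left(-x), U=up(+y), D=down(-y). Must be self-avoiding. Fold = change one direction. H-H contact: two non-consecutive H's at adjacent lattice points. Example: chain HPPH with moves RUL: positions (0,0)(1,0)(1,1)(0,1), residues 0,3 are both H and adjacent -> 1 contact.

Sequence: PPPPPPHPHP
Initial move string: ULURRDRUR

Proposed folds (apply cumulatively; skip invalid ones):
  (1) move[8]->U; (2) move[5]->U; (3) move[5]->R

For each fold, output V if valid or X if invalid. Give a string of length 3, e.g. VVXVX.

Initial: ULURRDRUR -> [(0, 0), (0, 1), (-1, 1), (-1, 2), (0, 2), (1, 2), (1, 1), (2, 1), (2, 2), (3, 2)]
Fold 1: move[8]->U => ULURRDRUU VALID
Fold 2: move[5]->U => ULURRURUU VALID
Fold 3: move[5]->R => ULURRRRUU VALID

Answer: VVV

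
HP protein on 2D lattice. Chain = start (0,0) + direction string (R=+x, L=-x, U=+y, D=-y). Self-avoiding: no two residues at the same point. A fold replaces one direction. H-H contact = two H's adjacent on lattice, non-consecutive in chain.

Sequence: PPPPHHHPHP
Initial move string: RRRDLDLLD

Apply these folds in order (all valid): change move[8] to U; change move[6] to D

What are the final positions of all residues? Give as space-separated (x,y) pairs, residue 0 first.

Initial moves: RRRDLDLLD
Fold: move[8]->U => RRRDLDLLU (positions: [(0, 0), (1, 0), (2, 0), (3, 0), (3, -1), (2, -1), (2, -2), (1, -2), (0, -2), (0, -1)])
Fold: move[6]->D => RRRDLDDLU (positions: [(0, 0), (1, 0), (2, 0), (3, 0), (3, -1), (2, -1), (2, -2), (2, -3), (1, -3), (1, -2)])

Answer: (0,0) (1,0) (2,0) (3,0) (3,-1) (2,-1) (2,-2) (2,-3) (1,-3) (1,-2)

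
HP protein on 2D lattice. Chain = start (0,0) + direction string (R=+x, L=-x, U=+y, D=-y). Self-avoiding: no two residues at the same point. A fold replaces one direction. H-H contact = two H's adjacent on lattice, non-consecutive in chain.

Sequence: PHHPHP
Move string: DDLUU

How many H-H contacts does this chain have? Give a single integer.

Positions: [(0, 0), (0, -1), (0, -2), (-1, -2), (-1, -1), (-1, 0)]
H-H contact: residue 1 @(0,-1) - residue 4 @(-1, -1)

Answer: 1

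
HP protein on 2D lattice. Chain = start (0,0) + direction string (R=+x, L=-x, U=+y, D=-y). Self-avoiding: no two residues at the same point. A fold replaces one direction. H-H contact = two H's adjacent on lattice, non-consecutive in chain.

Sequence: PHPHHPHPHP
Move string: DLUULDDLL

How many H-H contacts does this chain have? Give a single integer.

Positions: [(0, 0), (0, -1), (-1, -1), (-1, 0), (-1, 1), (-2, 1), (-2, 0), (-2, -1), (-3, -1), (-4, -1)]
H-H contact: residue 3 @(-1,0) - residue 6 @(-2, 0)

Answer: 1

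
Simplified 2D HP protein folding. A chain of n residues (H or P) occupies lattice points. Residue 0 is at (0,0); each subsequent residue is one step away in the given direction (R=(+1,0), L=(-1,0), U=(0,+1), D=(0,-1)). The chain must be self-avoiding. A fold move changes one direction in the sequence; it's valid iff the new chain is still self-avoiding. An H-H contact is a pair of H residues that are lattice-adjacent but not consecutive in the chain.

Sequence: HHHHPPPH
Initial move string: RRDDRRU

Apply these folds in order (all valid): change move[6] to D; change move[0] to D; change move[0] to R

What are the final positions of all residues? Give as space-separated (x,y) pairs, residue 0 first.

Answer: (0,0) (1,0) (2,0) (2,-1) (2,-2) (3,-2) (4,-2) (4,-3)

Derivation:
Initial moves: RRDDRRU
Fold: move[6]->D => RRDDRRD (positions: [(0, 0), (1, 0), (2, 0), (2, -1), (2, -2), (3, -2), (4, -2), (4, -3)])
Fold: move[0]->D => DRDDRRD (positions: [(0, 0), (0, -1), (1, -1), (1, -2), (1, -3), (2, -3), (3, -3), (3, -4)])
Fold: move[0]->R => RRDDRRD (positions: [(0, 0), (1, 0), (2, 0), (2, -1), (2, -2), (3, -2), (4, -2), (4, -3)])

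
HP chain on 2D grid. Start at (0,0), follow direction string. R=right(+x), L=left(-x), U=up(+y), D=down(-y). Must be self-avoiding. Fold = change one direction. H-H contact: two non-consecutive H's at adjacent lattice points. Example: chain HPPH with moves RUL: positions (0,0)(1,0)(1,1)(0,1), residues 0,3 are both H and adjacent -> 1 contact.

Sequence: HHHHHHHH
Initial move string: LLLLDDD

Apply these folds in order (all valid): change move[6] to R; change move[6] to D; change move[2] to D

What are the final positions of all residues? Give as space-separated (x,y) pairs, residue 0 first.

Answer: (0,0) (-1,0) (-2,0) (-2,-1) (-3,-1) (-3,-2) (-3,-3) (-3,-4)

Derivation:
Initial moves: LLLLDDD
Fold: move[6]->R => LLLLDDR (positions: [(0, 0), (-1, 0), (-2, 0), (-3, 0), (-4, 0), (-4, -1), (-4, -2), (-3, -2)])
Fold: move[6]->D => LLLLDDD (positions: [(0, 0), (-1, 0), (-2, 0), (-3, 0), (-4, 0), (-4, -1), (-4, -2), (-4, -3)])
Fold: move[2]->D => LLDLDDD (positions: [(0, 0), (-1, 0), (-2, 0), (-2, -1), (-3, -1), (-3, -2), (-3, -3), (-3, -4)])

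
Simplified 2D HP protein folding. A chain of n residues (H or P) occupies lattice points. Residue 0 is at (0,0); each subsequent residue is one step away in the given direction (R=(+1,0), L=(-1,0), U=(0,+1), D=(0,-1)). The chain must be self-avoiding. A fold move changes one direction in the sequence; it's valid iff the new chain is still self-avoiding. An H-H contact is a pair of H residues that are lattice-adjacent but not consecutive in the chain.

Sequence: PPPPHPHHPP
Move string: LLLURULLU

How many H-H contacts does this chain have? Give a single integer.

Positions: [(0, 0), (-1, 0), (-2, 0), (-3, 0), (-3, 1), (-2, 1), (-2, 2), (-3, 2), (-4, 2), (-4, 3)]
H-H contact: residue 4 @(-3,1) - residue 7 @(-3, 2)

Answer: 1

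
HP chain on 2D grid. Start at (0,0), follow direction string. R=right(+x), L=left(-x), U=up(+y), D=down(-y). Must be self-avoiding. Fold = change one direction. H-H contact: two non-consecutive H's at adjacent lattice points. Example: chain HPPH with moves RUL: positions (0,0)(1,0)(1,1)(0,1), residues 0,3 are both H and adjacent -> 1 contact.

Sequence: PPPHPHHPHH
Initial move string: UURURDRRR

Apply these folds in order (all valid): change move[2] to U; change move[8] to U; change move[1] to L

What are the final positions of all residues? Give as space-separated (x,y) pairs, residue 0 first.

Initial moves: UURURDRRR
Fold: move[2]->U => UUUURDRRR (positions: [(0, 0), (0, 1), (0, 2), (0, 3), (0, 4), (1, 4), (1, 3), (2, 3), (3, 3), (4, 3)])
Fold: move[8]->U => UUUURDRRU (positions: [(0, 0), (0, 1), (0, 2), (0, 3), (0, 4), (1, 4), (1, 3), (2, 3), (3, 3), (3, 4)])
Fold: move[1]->L => ULUURDRRU (positions: [(0, 0), (0, 1), (-1, 1), (-1, 2), (-1, 3), (0, 3), (0, 2), (1, 2), (2, 2), (2, 3)])

Answer: (0,0) (0,1) (-1,1) (-1,2) (-1,3) (0,3) (0,2) (1,2) (2,2) (2,3)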